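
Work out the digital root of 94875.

9+4+8+7+5 = 33
3+3 = 6
(Equivalently, 94875 mod 9 = 6.)

6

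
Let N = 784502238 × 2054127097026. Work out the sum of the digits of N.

81

784502238 × 2054127097026 = 1611467304753340144188
Sum of its 22 digits: 81.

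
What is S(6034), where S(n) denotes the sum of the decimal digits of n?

13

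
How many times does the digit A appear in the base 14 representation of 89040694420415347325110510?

2

89040694420415347325110510 in base 14 is 5602D575C18C7ACD1B6314A.
The digit A appears 2 times.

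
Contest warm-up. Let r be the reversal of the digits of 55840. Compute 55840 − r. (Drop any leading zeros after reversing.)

50985

Reverse of 55840 is 4855.
55840 − 4855 = 50985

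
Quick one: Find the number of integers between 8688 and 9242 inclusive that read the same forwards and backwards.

6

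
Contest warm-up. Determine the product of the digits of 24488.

2×4×4×8×8 = 2048

2048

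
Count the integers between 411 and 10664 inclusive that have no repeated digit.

The integers in [411, 10664] that have no repeated digit: 412, 413, 415, 416, 417, 418, …, 10658, 10659.
5151 qualify.

5151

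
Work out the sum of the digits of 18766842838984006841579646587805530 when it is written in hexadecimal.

18766842838984006841579646587805530 in base 16 is 39D46DBAB3CB8985700D006689F5A.
Digit sum: 3+9+13+4+6+13+11+10+11+3+12+11+8+9+8+5+7+0+0+13+0+0+6+6+8+9+15+5+10 = 215.

215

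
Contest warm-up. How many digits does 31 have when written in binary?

31 in base 2 is 11111, which has 5 digits.

5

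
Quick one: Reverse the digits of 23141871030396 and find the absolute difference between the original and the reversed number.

Reverse of 23141871030396 is 69303017814132.
|23141871030396 − 69303017814132| = 46161146783736

46161146783736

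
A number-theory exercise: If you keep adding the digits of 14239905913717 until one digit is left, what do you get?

7

1+4+2+3+9+9+0+5+9+1+3+7+1+7 = 61
6+1 = 7
(Equivalently, 14239905913717 mod 9 = 7.)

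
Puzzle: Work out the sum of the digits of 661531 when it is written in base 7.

661531 in base 7 is 5423443.
Digit sum: 5+4+2+3+4+4+3 = 25.

25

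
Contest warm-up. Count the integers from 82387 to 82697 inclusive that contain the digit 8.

311

The integers in [82387, 82697] that contain the digit 8: 82387, 82388, 82389, 82390, 82391, 82392, …, 82696, 82697.
311 qualify.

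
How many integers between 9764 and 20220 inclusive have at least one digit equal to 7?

3553

The integers in [9764, 20220] that have at least one digit equal to 7: 9764, 9765, 9766, 9767, 9768, 9769, …, 20207, 20217.
3553 qualify.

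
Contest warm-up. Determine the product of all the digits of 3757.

3×7×5×7 = 735

735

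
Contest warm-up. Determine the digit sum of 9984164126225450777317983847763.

9+9+8+4+1+6+4+1+2+6+2+2+5+4+5+0+7+7+7+3+1+7+9+8+3+8+4+7+7+6+3 = 155

155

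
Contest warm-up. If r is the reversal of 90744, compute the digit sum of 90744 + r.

21

Reversal of 90744 is 44709; 90744 + 44709 = 135453.
Digit sum of 135453: 1+3+5+4+5+3 = 21.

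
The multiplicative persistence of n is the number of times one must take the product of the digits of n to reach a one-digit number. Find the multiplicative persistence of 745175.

2

745175 → 4900 → 0 (2 steps)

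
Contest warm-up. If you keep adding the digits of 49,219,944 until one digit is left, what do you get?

4+9+2+1+9+9+4+4 = 42
4+2 = 6

6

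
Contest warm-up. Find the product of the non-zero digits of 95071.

315

9×5×7×1 = 315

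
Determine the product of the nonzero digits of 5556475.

5×5×5×6×4×7×5 = 105000

105000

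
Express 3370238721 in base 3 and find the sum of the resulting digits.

21

3370238721 in base 3 is 22200212200212101100.
Digit sum: 2+2+2+0+0+2+1+2+2+0+0+2+1+2+1+0+1+1+0+0 = 21.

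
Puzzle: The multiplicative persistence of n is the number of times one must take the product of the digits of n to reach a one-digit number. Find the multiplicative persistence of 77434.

3

77434 → 2352 → 60 → 0 (3 steps)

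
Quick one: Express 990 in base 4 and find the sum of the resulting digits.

990 in base 4 is 33132.
Digit sum: 3+3+1+3+2 = 12.

12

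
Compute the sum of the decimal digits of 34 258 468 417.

3+4+2+5+8+4+6+8+4+1+7 = 52

52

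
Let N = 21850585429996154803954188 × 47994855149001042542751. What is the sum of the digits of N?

207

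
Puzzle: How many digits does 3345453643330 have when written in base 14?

11

3345453643330 in base 14 is B7CC6A33758, which has 11 digits.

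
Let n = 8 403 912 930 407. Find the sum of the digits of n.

50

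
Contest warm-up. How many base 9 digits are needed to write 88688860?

88688860 in base 9 is 204785217, which has 9 digits.

9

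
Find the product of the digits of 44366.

1728

4×4×3×6×6 = 1728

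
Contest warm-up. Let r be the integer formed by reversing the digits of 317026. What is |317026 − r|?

303687

Reverse of 317026 is 620713.
|317026 − 620713| = 303687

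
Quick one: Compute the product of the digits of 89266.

8×9×2×6×6 = 5184

5184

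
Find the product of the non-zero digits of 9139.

9×1×3×9 = 243

243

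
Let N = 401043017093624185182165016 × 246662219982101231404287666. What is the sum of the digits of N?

243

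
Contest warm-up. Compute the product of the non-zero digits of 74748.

6272

7×4×7×4×8 = 6272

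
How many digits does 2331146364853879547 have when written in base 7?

22

2331146364853879547 in base 7 is 4113354504651101531462, which has 22 digits.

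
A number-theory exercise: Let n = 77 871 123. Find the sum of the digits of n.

36

7+7+8+7+1+1+2+3 = 36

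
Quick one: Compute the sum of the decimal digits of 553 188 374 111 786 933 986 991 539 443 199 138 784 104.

208

5+5+3+1+8+8+3+7+4+1+1+1+7+8+6+9+3+3+9+8+6+9+9+1+5+3+9+4+4+3+1+9+9+1+3+8+7+8+4+1+0+4 = 208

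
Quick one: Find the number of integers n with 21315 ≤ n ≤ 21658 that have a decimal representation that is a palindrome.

The integers in [21315, 21658] that have a decimal representation that is a palindrome: 21412, 21512, 21612.
3 qualify.

3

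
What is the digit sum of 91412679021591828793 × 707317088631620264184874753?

91412679021591828793 × 707317088631620264184874753 = 64657749989569121939924303841662532366924163129
Sum of its 47 digits: 229.

229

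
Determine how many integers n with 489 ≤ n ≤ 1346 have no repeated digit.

499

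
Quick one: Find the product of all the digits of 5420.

5×4×2×0 = 0

0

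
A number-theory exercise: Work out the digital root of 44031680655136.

7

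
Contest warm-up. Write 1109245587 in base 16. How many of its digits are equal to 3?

1109245587 in base 16 is 421DBE93.
The digit 3 appears 1 time.

1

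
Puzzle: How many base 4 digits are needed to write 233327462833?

19

233327462833 in base 4 is 3121103121220212301, which has 19 digits.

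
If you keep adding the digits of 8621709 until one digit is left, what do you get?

6

8+6+2+1+7+0+9 = 33
3+3 = 6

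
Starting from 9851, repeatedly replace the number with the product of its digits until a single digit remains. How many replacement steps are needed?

2

9851 → 360 → 0 (2 steps)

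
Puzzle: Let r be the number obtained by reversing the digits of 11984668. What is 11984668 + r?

98633579

Reverse of 11984668 is 86648911.
11984668 + 86648911 = 98633579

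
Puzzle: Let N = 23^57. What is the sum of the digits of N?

305

23^57 = 415419284132315712417280030850401847268465234537470378097327641202361494857303
Sum of its 78 digits: 305.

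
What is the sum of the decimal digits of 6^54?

6^54 = 1047532535594334222593508922191671036215296
Sum of its 43 digits: 171.

171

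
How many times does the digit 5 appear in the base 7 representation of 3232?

3232 in base 7 is 12265.
The digit 5 appears 1 time.

1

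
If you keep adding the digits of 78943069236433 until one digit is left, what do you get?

7+8+9+4+3+0+6+9+2+3+6+4+3+3 = 67
6+7 = 13
1+3 = 4

4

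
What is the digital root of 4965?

4+9+6+5 = 24
2+4 = 6

6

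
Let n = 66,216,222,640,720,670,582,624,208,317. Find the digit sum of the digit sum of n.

First digit sum: 107.
1+0+7 = 8.

8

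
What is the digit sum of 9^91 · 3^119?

648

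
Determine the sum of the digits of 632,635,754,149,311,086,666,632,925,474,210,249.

152

6+3+2+6+3+5+7+5+4+1+4+9+3+1+1+0+8+6+6+6+6+6+3+2+9+2+5+4+7+4+2+1+0+2+4+9 = 152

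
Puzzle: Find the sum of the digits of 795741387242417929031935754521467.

7+9+5+7+4+1+3+8+7+2+4+2+4+1+7+9+2+9+0+3+1+9+3+5+7+5+4+5+2+1+4+6+7 = 153

153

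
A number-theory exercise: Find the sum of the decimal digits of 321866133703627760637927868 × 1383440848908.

321866133703627760637927868 × 1383440848908 = 445282757245682619256169957327990568144
Sum of its 39 digits: 195.

195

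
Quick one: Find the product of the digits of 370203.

0

3×7×0×2×0×3 = 0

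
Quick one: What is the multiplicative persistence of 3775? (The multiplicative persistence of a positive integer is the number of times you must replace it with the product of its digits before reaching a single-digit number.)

3

3775 → 735 → 105 → 0 (3 steps)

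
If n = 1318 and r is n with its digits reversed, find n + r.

Reverse of 1318 is 8131.
1318 + 8131 = 9449

9449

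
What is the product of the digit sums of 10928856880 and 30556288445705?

3410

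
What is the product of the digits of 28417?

448

2×8×4×1×7 = 448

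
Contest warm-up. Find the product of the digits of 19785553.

1×9×7×8×5×5×5×3 = 189000

189000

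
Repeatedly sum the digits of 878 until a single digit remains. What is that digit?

5

8+7+8 = 23
2+3 = 5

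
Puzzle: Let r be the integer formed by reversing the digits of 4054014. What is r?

Reversing 4054014 gives 4104504.

4104504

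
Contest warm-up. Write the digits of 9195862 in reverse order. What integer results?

Reversing 9195862 gives 2685919.

2685919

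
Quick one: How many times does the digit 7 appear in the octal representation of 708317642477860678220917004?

708317642477860678220917004 in base 8 is 444750060533266430040231024414.
The digit 7 appears 1 time.

1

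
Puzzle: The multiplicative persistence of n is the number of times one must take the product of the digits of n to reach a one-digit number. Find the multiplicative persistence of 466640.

466640 → 0 (1 step)

1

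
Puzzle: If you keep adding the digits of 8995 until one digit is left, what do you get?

8+9+9+5 = 31
3+1 = 4

4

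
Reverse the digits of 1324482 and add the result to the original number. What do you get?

4168713

Reverse of 1324482 is 2844231.
1324482 + 2844231 = 4168713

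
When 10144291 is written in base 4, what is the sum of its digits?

10144291 in base 4 is 212230220203.
Digit sum: 2+1+2+2+3+0+2+2+0+2+0+3 = 19.

19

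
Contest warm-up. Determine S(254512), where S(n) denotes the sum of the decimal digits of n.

2+5+4+5+1+2 = 19

19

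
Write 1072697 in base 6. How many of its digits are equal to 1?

1

1072697 in base 6 is 34554105.
The digit 1 appears 1 time.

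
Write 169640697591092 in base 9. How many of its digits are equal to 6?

169640697591092 in base 9 is 736574256052602.
The digit 6 appears 3 times.

3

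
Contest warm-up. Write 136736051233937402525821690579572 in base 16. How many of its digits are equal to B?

1

136736051233937402525821690579572 in base 16 is 6BDDA029E263563D6A5866E0A74.
The digit B appears 1 time.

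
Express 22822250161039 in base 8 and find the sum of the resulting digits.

49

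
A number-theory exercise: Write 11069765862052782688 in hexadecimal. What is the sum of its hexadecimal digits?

118

11069765862052782688 in base 16 is 999FB566C266E260.
Digit sum: 9+9+9+15+11+5+6+6+12+2+6+6+14+2+6+0 = 118.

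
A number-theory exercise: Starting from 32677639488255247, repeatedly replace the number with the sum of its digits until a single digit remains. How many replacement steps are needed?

32677639488255247 → 88 → 16 → 7 (3 steps)

3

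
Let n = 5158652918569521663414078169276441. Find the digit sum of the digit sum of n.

13

First digit sum: 157.
1+5+7 = 13.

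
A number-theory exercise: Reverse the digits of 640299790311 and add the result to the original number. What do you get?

753397782357

Reverse of 640299790311 is 113097992046.
640299790311 + 113097992046 = 753397782357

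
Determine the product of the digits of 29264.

864

2×9×2×6×4 = 864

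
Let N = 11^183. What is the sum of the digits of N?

854

11^183 = 37571746543708717595533399210516754205924402693179299730045036528900429449814561980151266739964551610959525564918930727732279070855832626061105343429693485185485435999578019144141106712448131
Sum of its 191 digits: 854.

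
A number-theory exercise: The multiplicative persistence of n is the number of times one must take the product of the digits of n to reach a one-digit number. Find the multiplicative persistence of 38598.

38598 → 8640 → 0 (2 steps)

2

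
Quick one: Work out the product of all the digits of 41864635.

69120

4×1×8×6×4×6×3×5 = 69120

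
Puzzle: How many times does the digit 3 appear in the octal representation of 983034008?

1

983034008 in base 8 is 7245764230.
The digit 3 appears 1 time.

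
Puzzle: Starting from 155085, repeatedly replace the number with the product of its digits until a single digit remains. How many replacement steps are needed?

155085 → 0 (1 step)

1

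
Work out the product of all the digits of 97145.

1260

9×7×1×4×5 = 1260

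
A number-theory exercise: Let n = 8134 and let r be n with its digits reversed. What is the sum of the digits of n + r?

Reversal of 8134 is 4318; 8134 + 4318 = 12452.
Digit sum of 12452: 1+2+4+5+2 = 14.

14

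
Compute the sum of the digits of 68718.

30

6+8+7+1+8 = 30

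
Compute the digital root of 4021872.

6

4+0+2+1+8+7+2 = 24
2+4 = 6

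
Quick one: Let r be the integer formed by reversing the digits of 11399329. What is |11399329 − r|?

80999982

Reverse of 11399329 is 92399311.
|11399329 − 92399311| = 80999982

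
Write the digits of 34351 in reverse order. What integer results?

Reversing 34351 gives 15343.

15343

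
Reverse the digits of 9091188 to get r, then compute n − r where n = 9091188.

Reverse of 9091188 is 8811909.
9091188 − 8811909 = 279279

279279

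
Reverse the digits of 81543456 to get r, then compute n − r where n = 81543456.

16108938

Reverse of 81543456 is 65434518.
81543456 − 65434518 = 16108938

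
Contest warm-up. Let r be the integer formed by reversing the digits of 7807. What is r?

Reversing 7807 gives 7087.

7087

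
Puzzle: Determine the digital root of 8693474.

5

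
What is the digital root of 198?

9

1+9+8 = 18
1+8 = 9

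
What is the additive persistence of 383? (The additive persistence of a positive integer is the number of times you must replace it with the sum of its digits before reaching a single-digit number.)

2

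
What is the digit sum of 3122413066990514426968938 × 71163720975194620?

156

3122413066990514426968938 × 71163720975194620 = 222202532268614635683627212741851244713560
Sum of its 42 digits: 156.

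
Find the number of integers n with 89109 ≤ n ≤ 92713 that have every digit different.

1220

The integers in [89109, 92713] that have every digit different: 89120, 89123, 89124, 89125, 89126, 89127, …, 92710, 92713.
1220 qualify.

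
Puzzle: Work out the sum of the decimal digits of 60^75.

60^75 = 22979669527522769358466110762530581047876256816049606885376000000000000000000000000000000000000000000000000000000000000000000000000000
Sum of its 134 digits: 288.

288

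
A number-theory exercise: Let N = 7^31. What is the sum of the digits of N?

115

7^31 = 157775382034845806615042743
Sum of its 27 digits: 115.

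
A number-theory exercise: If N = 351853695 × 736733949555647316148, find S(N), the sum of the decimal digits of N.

126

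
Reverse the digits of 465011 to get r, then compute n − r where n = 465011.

354447

Reverse of 465011 is 110564.
465011 − 110564 = 354447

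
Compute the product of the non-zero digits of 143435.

1×4×3×4×3×5 = 720

720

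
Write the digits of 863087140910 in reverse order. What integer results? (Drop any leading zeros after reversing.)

19041780368

Reversing 863087140910 gives 19041780368.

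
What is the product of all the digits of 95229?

9×5×2×2×9 = 1620

1620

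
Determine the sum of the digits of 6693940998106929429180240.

120

6+6+9+3+9+4+0+9+9+8+1+0+6+9+2+9+4+2+9+1+8+0+2+4+0 = 120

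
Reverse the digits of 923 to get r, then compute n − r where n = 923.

Reverse of 923 is 329.
923 − 329 = 594

594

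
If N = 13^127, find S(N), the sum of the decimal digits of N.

13^127 = 2956689663122075976114506854285902675703084329668267513354292673603408564330231932734973244922155356217475711246189330255902747143246023506117
Sum of its 142 digits: 598.

598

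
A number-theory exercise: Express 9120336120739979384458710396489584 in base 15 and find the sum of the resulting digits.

186

9120336120739979384458710396489584 in base 15 is AA7D7129220D8B71783938955093E.
Digit sum: 10+10+7+13+7+1+2+9+2+2+0+13+8+11+7+1+7+8+3+9+3+8+9+5+5+0+9+3+14 = 186.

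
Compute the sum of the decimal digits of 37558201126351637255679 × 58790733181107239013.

37558201126351637255679 × 58790733181107239013 = 2208074181181700478299968603855132044604827
Sum of its 43 digits: 180.

180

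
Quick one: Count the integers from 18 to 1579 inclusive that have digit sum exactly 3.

14

The integers in [18, 1579] that have digit sum exactly 3: 21, 30, 102, 111, 120, 201, …, 1110, 1200.
14 qualify.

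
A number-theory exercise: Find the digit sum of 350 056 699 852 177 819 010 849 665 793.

3+5+0+0+5+6+6+9+9+8+5+2+1+7+7+8+1+9+0+1+0+8+4+9+6+6+5+7+9+3 = 149

149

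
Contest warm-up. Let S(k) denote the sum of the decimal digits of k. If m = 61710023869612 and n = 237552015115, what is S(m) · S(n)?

S(61710023869612) = 6+1+7+1+0+0+2+3+8+6+9+6+1+2 = 52.
S(237552015115) = 2+3+7+5+5+2+0+1+5+1+1+5 = 37.
52 · 37 = 1924.

1924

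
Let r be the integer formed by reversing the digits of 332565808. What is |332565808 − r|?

475999425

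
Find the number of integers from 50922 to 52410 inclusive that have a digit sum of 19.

The integers in [50922, 52410] that have a digit sum of 19: 50923, 50932, 50941, 50950, 51049, 51058, …, 52390, 52408.
114 qualify.

114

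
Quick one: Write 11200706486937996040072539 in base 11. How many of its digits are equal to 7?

2

11200706486937996040072539 in base 11 is 115661557332182A576949986.
The digit 7 appears 2 times.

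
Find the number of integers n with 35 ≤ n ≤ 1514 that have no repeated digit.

938

The integers in [35, 1514] that have no repeated digit: 35, 36, 37, 38, 39, 40, …, 1508, 1509.
938 qualify.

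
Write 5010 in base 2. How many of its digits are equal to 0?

7

5010 in base 2 is 1001110010010.
The digit 0 appears 7 times.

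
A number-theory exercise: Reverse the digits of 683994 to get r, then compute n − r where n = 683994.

184608

Reverse of 683994 is 499386.
683994 − 499386 = 184608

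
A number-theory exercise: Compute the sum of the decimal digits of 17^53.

305

17^53 = 163603591417037318704628544709931149045668299921272999257668224337
Sum of its 66 digits: 305.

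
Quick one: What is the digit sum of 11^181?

776

11^181 = 310510302014121633020937183557989704181193410687432229173925921726449830163756710579762535041029352156690293924949840725060157610378782033562854077931351117235416826442793546645794270350811
Sum of its 189 digits: 776.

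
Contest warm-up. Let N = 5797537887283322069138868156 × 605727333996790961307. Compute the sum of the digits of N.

234

5797537887283322069138868156 × 605727333996790961307 = 3511727168209514656198424630737928654897170439892
Sum of its 49 digits: 234.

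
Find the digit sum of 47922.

24

4+7+9+2+2 = 24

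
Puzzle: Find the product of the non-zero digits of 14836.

576

1×4×8×3×6 = 576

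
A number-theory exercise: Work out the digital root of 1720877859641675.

2

1+7+2+0+8+7+7+8+5+9+6+4+1+6+7+5 = 83
8+3 = 11
1+1 = 2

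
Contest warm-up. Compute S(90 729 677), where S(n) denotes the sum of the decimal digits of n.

9+0+7+2+9+6+7+7 = 47

47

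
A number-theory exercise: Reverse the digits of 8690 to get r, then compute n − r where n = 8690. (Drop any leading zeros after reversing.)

Reverse of 8690 is 968.
8690 − 968 = 7722

7722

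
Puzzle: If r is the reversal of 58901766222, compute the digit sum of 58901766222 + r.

51

Reversal of 58901766222 is 22266710985; 58901766222 + 22266710985 = 81168477207.
Digit sum of 81168477207: 8+1+1+6+8+4+7+7+2+0+7 = 51.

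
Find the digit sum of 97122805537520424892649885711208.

9+7+1+2+2+8+0+5+5+3+7+5+2+0+4+2+4+8+9+2+6+4+9+8+8+5+7+1+1+2+0+8 = 144

144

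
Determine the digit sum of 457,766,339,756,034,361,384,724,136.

4+5+7+7+6+6+3+3+9+7+5+6+0+3+4+3+6+1+3+8+4+7+2+4+1+3+6 = 123

123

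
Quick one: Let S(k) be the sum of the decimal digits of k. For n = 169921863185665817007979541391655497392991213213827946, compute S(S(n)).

12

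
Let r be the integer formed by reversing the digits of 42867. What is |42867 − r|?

33957

Reverse of 42867 is 76824.
|42867 − 76824| = 33957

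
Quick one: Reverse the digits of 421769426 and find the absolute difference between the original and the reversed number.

Reverse of 421769426 is 624967124.
|421769426 − 624967124| = 203197698

203197698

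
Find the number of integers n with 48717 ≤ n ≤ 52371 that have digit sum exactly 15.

The integers in [48717, 52371] that have digit sum exactly 15: 49002, 49011, 49020, 49101, 49110, 49200, …, 52341, 52350.
154 qualify.

154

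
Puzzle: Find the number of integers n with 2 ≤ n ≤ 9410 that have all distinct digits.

The integers in [2, 9410] that have all distinct digits: 2, 3, 4, 5, 6, 7, …, 9408, 9410.
5001 qualify.

5001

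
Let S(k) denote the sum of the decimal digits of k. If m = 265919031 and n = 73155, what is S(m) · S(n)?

756

S(265919031) = 2+6+5+9+1+9+0+3+1 = 36.
S(73155) = 7+3+1+5+5 = 21.
36 · 21 = 756.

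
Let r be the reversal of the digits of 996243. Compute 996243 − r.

Reverse of 996243 is 342699.
996243 − 342699 = 653544

653544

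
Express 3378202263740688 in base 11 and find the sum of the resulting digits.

98

3378202263740688 in base 11 is 89944359736A65A.
Digit sum: 8+9+9+4+4+3+5+9+7+3+6+10+6+5+10 = 98.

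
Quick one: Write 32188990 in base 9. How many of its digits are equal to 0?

1

32188990 in base 9 is 66510884.
The digit 0 appears 1 time.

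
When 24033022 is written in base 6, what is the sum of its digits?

32

24033022 in base 6 is 2215035554.
Digit sum: 2+2+1+5+0+3+5+5+5+4 = 32.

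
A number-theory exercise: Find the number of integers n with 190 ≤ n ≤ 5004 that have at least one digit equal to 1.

The integers in [190, 5004] that have at least one digit equal to 1: 190, 191, 192, 193, 194, 195, …, 4991, 5001.
1976 qualify.

1976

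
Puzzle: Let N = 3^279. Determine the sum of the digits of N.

639

3^279 = 13086697590606049824350852503626336293843757278081792174783812611032824335644861742036169574998713491171057585998608659296292858913867
Sum of its 134 digits: 639.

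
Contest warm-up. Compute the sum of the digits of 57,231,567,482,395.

5+7+2+3+1+5+6+7+4+8+2+3+9+5 = 67

67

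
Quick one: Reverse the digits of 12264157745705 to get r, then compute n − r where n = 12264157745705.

-38490617400516

Reverse of 12264157745705 is 50754775146221.
12264157745705 − 50754775146221 = -38490617400516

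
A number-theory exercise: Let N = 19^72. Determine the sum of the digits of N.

379

19^72 = 117559916411211832465951672297276404659712092294244328417048016671441189422251359092181500961
Sum of its 93 digits: 379.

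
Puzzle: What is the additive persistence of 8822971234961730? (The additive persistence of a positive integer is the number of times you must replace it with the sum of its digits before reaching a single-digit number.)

8822971234961730 → 72 → 9 (2 steps)

2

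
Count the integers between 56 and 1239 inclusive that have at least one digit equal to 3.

307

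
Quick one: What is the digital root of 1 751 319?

9

1+7+5+1+3+1+9 = 27
2+7 = 9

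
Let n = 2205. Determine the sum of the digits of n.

2+2+0+5 = 9

9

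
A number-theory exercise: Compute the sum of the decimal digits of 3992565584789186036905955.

3+9+9+2+5+6+5+5+8+4+7+8+9+1+8+6+0+3+6+9+0+5+9+5+5 = 137

137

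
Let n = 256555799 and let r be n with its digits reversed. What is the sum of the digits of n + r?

25

Reversal of 256555799 is 997555652; 256555799 + 997555652 = 1254111451.
Digit sum of 1254111451: 1+2+5+4+1+1+1+4+5+1 = 25.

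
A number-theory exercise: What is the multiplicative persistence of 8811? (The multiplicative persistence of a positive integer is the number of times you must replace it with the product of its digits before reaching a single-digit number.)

3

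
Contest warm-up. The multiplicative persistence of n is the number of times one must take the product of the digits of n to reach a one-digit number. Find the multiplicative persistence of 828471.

3

828471 → 3584 → 480 → 0 (3 steps)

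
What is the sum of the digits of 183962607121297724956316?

107

1+8+3+9+6+2+6+0+7+1+2+1+2+9+7+7+2+4+9+5+6+3+1+6 = 107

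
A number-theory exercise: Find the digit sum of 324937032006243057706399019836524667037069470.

3+2+4+9+3+7+0+3+2+0+0+6+2+4+3+0+5+7+7+0+6+3+9+9+0+1+9+8+3+6+5+2+4+6+6+7+0+3+7+0+6+9+4+7+0 = 187

187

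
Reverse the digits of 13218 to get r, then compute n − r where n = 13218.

-68013

Reverse of 13218 is 81231.
13218 − 81231 = -68013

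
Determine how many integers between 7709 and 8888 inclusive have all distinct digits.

560

The integers in [7709, 8888] that have all distinct digits: 7801, 7802, 7803, 7804, 7805, 7806, …, 8795, 8796.
560 qualify.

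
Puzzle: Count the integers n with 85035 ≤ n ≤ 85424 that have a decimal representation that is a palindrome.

4

The integers in [85035, 85424] that have a decimal representation that is a palindrome: 85058, 85158, 85258, 85358.
4 qualify.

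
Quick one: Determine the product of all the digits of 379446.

3×7×9×4×4×6 = 18144

18144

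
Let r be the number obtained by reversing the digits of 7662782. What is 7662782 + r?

Reverse of 7662782 is 2872667.
7662782 + 2872667 = 10535449

10535449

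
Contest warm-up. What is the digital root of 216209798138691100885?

4

2+1+6+2+0+9+7+9+8+1+3+8+6+9+1+1+0+0+8+8+5 = 94
9+4 = 13
1+3 = 4
(Equivalently, 216209798138691100885 mod 9 = 4.)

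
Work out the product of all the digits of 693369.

6×9×3×3×6×9 = 26244

26244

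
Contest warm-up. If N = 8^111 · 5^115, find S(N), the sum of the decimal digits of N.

8^111 · 5^115 = 4212491666742287467916721107346817292755803816021964450172439101440000000000000000000000000000000000000000000000000000000000000000000000000000000000000000000000000000000000000000000
Sum of its 181 digits: 274.

274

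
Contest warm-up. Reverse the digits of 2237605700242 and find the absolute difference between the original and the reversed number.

182469367080

Reverse of 2237605700242 is 2420075067322.
|2237605700242 − 2420075067322| = 182469367080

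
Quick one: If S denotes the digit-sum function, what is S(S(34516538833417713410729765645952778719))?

First digit sum: 183.
1+8+3 = 12.

12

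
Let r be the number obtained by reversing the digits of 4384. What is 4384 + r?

Reverse of 4384 is 4834.
4384 + 4834 = 9218

9218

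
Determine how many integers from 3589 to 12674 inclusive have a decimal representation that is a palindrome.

91

The integers in [3589, 12674] that have a decimal representation that is a palindrome: 3663, 3773, 3883, 3993, 4004, 4114, …, 12521, 12621.
91 qualify.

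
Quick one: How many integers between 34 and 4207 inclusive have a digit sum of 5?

The integers in [34, 4207] that have a digit sum of 5: 41, 50, 104, 113, 122, 131, …, 4010, 4100.
51 qualify.

51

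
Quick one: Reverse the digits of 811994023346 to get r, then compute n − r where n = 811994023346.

Reverse of 811994023346 is 643320499118.
811994023346 − 643320499118 = 168673524228

168673524228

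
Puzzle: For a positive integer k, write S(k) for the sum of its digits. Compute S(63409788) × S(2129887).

1665

S(63409788) = 6+3+4+0+9+7+8+8 = 45.
S(2129887) = 2+1+2+9+8+8+7 = 37.
45 · 37 = 1665.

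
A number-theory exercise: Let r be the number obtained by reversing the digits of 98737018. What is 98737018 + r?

179810807

Reverse of 98737018 is 81073789.
98737018 + 81073789 = 179810807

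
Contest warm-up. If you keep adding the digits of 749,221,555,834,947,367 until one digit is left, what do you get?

1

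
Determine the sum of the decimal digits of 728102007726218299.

73

7+2+8+1+0+2+0+0+7+7+2+6+2+1+8+2+9+9 = 73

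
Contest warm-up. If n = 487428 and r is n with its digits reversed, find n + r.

Reverse of 487428 is 824784.
487428 + 824784 = 1312212

1312212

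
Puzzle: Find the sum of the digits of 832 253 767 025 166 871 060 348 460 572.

124

8+3+2+2+5+3+7+6+7+0+2+5+1+6+6+8+7+1+0+6+0+3+4+8+4+6+0+5+7+2 = 124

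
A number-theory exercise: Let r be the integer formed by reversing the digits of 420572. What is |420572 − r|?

145548

Reverse of 420572 is 275024.
|420572 − 275024| = 145548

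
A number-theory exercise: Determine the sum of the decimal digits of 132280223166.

36

1+3+2+2+8+0+2+2+3+1+6+6 = 36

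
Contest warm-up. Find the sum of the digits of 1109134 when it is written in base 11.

34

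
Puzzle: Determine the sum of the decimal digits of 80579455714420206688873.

8+0+5+7+9+4+5+5+7+1+4+4+2+0+2+0+6+6+8+8+8+7+3 = 109

109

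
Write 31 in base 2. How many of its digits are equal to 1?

5

31 in base 2 is 11111.
The digit 1 appears 5 times.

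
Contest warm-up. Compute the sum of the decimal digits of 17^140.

17^140 = 18316774253714359260286652104797592498875155815140577826476924073024514250498449856229541717239796857646419378217258155071767922120354084555470472992660057764443072350571201
Sum of its 173 digits: 775.

775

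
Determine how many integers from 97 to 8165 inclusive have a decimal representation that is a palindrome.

163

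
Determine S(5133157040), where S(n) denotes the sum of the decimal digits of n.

29

5+1+3+3+1+5+7+0+4+0 = 29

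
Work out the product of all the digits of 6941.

6×9×4×1 = 216

216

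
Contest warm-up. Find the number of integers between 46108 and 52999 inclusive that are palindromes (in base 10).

69

The integers in [46108, 52999] that are palindromes (in base 10): 46164, 46264, 46364, 46464, 46564, 46664, …, 52825, 52925.
69 qualify.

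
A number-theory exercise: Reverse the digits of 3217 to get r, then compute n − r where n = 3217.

-3906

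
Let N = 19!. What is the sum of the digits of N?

45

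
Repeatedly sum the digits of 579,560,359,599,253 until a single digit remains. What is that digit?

5+7+9+5+6+0+3+5+9+5+9+9+2+5+3 = 82
8+2 = 10
1+0 = 1
(Equivalently, 579,560,359,599,253 mod 9 = 1.)

1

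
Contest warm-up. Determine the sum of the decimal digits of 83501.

17

8+3+5+0+1 = 17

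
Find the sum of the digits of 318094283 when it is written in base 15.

59

318094283 in base 15 is 1CDD5258.
Digit sum: 1+12+13+13+5+2+5+8 = 59.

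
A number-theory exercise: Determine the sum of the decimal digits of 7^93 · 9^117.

873

7^93 · 9^117 = 17397679488676972359414311112717815414395134872800780663283631208685257581144073323122323095739460480783037017557976048595378452289208459108255989250232811125921419830877737940973367488819583
Sum of its 191 digits: 873.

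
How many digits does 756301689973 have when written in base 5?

17

756301689973 in base 5 is 44342401213034343, which has 17 digits.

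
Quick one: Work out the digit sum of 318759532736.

59

3+1+8+7+5+9+5+3+2+7+3+6 = 59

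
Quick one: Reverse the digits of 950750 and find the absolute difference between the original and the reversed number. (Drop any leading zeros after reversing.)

Reverse of 950750 is 57059.
|950750 − 57059| = 893691

893691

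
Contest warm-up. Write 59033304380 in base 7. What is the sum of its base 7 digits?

44

59033304380 in base 7 is 4156620544061.
Digit sum: 4+1+5+6+6+2+0+5+4+4+0+6+1 = 44.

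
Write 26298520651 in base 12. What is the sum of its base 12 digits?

51

26298520651 in base 12 is 511B3A3377.
Digit sum: 5+1+1+11+3+10+3+3+7+7 = 51.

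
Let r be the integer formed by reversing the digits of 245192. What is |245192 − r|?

46350

Reverse of 245192 is 291542.
|245192 − 291542| = 46350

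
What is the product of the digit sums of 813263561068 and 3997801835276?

3332

S(813263561068) = 8+1+3+2+6+3+5+6+1+0+6+8 = 49.
S(3997801835276) = 3+9+9+7+8+0+1+8+3+5+2+7+6 = 68.
49 · 68 = 3332.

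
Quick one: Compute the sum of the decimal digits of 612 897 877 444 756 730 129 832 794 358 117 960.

6+1+2+8+9+7+8+7+7+4+4+4+7+5+6+7+3+0+1+2+9+8+3+2+7+9+4+3+5+8+1+1+7+9+6+0 = 180

180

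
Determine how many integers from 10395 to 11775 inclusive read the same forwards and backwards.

14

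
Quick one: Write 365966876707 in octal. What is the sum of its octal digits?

365966876707 in base 8 is 5246524660043.
Digit sum: 5+2+4+6+5+2+4+6+6+0+0+4+3 = 47.

47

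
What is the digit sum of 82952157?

8+2+9+5+2+1+5+7 = 39

39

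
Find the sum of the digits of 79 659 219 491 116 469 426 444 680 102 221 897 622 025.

176

7+9+6+5+9+2+1+9+4+9+1+1+1+6+4+6+9+4+2+6+4+4+4+6+8+0+1+0+2+2+2+1+8+9+7+6+2+2+0+2+5 = 176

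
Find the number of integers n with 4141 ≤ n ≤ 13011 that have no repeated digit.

The integers in [4141, 13011] that have no repeated digit: 4150, 4152, 4153, 4156, 4157, 4158, …, 12986, 12987.
3619 qualify.

3619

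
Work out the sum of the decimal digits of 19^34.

172

19^34 = 30034640110980377619945846078500632729311721
Sum of its 44 digits: 172.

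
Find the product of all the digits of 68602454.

6×8×6×0×2×4×5×4 = 0

0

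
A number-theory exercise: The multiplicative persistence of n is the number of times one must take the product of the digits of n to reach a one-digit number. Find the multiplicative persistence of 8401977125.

1

8401977125 → 0 (1 step)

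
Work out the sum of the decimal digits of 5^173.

506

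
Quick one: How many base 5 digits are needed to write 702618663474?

17

702618663474 in base 5 is 43002430334212344, which has 17 digits.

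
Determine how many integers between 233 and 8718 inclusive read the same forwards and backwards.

The integers in [233, 8718] that read the same forwards and backwards: 242, 252, 262, 272, 282, 292, …, 8558, 8668.
153 qualify.

153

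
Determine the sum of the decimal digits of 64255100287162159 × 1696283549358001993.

163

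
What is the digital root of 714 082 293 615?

3

7+1+4+0+8+2+2+9+3+6+1+5 = 48
4+8 = 12
1+2 = 3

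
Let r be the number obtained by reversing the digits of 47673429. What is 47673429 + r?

140111103

Reverse of 47673429 is 92437674.
47673429 + 92437674 = 140111103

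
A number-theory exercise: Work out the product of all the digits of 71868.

7×1×8×6×8 = 2688

2688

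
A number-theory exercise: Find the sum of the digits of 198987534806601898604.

110

1+9+8+9+8+7+5+3+4+8+0+6+6+0+1+8+9+8+6+0+4 = 110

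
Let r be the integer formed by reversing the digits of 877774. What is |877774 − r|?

Reverse of 877774 is 477778.
|877774 − 477778| = 399996

399996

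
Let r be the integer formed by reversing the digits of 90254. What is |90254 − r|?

Reverse of 90254 is 45209.
|90254 − 45209| = 45045

45045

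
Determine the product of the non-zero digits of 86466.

8×6×4×6×6 = 6912

6912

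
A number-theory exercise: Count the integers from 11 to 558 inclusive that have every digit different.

408

The integers in [11, 558] that have every digit different: 12, 13, 14, 15, 16, 17, …, 548, 549.
408 qualify.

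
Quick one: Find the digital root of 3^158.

The digital root of n equals n mod 9 (or 9 when 9 | n), so we need 3^158 mod 9.
3^158 ≡ 0 (mod 9), so the digital root is 9.

9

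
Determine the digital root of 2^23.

The digital root of n equals n mod 9 (or 9 when 9 | n), so we need 2^23 mod 9.
2^23 ≡ 5 (mod 9), so the digital root is 5.

5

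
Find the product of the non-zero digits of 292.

2×9×2 = 36

36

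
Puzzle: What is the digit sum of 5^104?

5^104 = 4930380657631323783823303533017413935457540219431393779814243316650390625
Sum of its 73 digits: 295.

295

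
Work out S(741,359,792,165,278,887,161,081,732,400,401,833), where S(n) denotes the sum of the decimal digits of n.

7+4+1+3+5+9+7+9+2+1+6+5+2+7+8+8+8+7+1+6+1+0+8+1+7+3+2+4+0+0+4+0+1+8+3+3 = 151

151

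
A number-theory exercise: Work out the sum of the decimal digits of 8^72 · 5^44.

259

8^72 · 5^44 = 598631070650737835296229307480589524851069969602969600000000000000000000000000000000000000000000
Sum of its 96 digits: 259.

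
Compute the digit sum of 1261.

10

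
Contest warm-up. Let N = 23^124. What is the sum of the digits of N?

769

23^124 = 7149104843929088286835196622556544543032097403756281260572605227595352712858291061075188846231155789282543132427599201762889604122219570951597894944358489091218549859041
Sum of its 169 digits: 769.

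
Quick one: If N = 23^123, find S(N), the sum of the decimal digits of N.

23^123 = 310830645388221229862399853154632371436178147989403533068374140330232726646012654829356036792658947360110570975113008772299548005313894389199908475841673438748632602567
Sum of its 168 digits: 746.

746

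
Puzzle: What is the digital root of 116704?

1+1+6+7+0+4 = 19
1+9 = 10
1+0 = 1

1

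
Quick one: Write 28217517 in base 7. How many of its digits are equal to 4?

2

28217517 in base 7 is 461562546.
The digit 4 appears 2 times.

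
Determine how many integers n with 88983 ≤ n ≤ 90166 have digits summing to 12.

The integers in [88983, 90166] that have digits summing to 12: 90003, 90012, 90021, 90030, 90102, 90111, 90120.
7 qualify.

7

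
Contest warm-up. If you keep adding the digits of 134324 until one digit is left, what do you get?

8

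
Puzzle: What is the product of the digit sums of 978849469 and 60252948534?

3072

S(978849469) = 9+7+8+8+4+9+4+6+9 = 64.
S(60252948534) = 6+0+2+5+2+9+4+8+5+3+4 = 48.
64 · 48 = 3072.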